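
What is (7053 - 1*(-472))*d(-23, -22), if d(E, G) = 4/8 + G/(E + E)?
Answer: 338625/46 ≈ 7361.4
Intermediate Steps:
d(E, G) = 1/2 + G/(2*E) (d(E, G) = 4*(1/8) + G/((2*E)) = 1/2 + G*(1/(2*E)) = 1/2 + G/(2*E))
(7053 - 1*(-472))*d(-23, -22) = (7053 - 1*(-472))*((1/2)*(-23 - 22)/(-23)) = (7053 + 472)*((1/2)*(-1/23)*(-45)) = 7525*(45/46) = 338625/46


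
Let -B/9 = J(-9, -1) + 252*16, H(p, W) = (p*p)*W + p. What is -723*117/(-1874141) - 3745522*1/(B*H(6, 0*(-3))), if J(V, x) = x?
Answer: 3519024803968/203975884017 ≈ 17.252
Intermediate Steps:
H(p, W) = p + W*p**2 (H(p, W) = p**2*W + p = W*p**2 + p = p + W*p**2)
B = -36279 (B = -9*(-1 + 252*16) = -9*(-1 + 4032) = -9*4031 = -36279)
-723*117/(-1874141) - 3745522*1/(B*H(6, 0*(-3))) = -723*117/(-1874141) - 3745522*(-1/(217674*(1 + (0*(-3))*6))) = -84591*(-1/1874141) - 3745522*(-1/(217674*(1 + 0*6))) = 84591/1874141 - 3745522*(-1/(217674*(1 + 0))) = 84591/1874141 - 3745522/((-217674)) = 84591/1874141 - 3745522/((-36279*6)) = 84591/1874141 - 3745522/(-217674) = 84591/1874141 - 3745522*(-1/217674) = 84591/1874141 + 1872761/108837 = 3519024803968/203975884017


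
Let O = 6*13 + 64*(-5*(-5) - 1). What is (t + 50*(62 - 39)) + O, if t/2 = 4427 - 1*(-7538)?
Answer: 26694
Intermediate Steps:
t = 23930 (t = 2*(4427 - 1*(-7538)) = 2*(4427 + 7538) = 2*11965 = 23930)
O = 1614 (O = 78 + 64*(25 - 1) = 78 + 64*24 = 78 + 1536 = 1614)
(t + 50*(62 - 39)) + O = (23930 + 50*(62 - 39)) + 1614 = (23930 + 50*23) + 1614 = (23930 + 1150) + 1614 = 25080 + 1614 = 26694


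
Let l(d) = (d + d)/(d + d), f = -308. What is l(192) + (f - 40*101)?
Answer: -4347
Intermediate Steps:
l(d) = 1 (l(d) = (2*d)/((2*d)) = (2*d)*(1/(2*d)) = 1)
l(192) + (f - 40*101) = 1 + (-308 - 40*101) = 1 + (-308 - 4040) = 1 - 4348 = -4347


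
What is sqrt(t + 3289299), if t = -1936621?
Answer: sqrt(1352678) ≈ 1163.0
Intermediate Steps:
sqrt(t + 3289299) = sqrt(-1936621 + 3289299) = sqrt(1352678)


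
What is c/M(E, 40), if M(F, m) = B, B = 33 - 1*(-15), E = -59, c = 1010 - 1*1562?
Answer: -23/2 ≈ -11.500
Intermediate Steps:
c = -552 (c = 1010 - 1562 = -552)
B = 48 (B = 33 + 15 = 48)
M(F, m) = 48
c/M(E, 40) = -552/48 = -552*1/48 = -23/2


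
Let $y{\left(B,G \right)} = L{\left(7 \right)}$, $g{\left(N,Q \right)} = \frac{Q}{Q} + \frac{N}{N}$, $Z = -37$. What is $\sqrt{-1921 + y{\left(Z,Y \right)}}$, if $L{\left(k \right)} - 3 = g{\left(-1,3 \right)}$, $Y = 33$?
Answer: $2 i \sqrt{479} \approx 43.772 i$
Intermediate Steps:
$g{\left(N,Q \right)} = 2$ ($g{\left(N,Q \right)} = 1 + 1 = 2$)
$L{\left(k \right)} = 5$ ($L{\left(k \right)} = 3 + 2 = 5$)
$y{\left(B,G \right)} = 5$
$\sqrt{-1921 + y{\left(Z,Y \right)}} = \sqrt{-1921 + 5} = \sqrt{-1916} = 2 i \sqrt{479}$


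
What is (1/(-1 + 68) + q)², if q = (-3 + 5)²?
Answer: 72361/4489 ≈ 16.120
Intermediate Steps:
q = 4 (q = 2² = 4)
(1/(-1 + 68) + q)² = (1/(-1 + 68) + 4)² = (1/67 + 4)² = (269/67)² = 72361/4489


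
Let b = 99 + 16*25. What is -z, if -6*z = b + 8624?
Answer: 3041/2 ≈ 1520.5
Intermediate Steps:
b = 499 (b = 99 + 400 = 499)
z = -3041/2 (z = -(499 + 8624)/6 = -1/6*9123 = -3041/2 ≈ -1520.5)
-z = -1*(-3041/2) = 3041/2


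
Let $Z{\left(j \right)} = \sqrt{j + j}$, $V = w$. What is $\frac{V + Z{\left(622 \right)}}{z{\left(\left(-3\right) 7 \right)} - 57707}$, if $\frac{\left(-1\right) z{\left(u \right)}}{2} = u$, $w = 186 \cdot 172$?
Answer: $- \frac{31992}{57665} - \frac{2 \sqrt{311}}{57665} \approx -0.5554$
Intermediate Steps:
$w = 31992$
$V = 31992$
$Z{\left(j \right)} = \sqrt{2} \sqrt{j}$ ($Z{\left(j \right)} = \sqrt{2 j} = \sqrt{2} \sqrt{j}$)
$z{\left(u \right)} = - 2 u$
$\frac{V + Z{\left(622 \right)}}{z{\left(\left(-3\right) 7 \right)} - 57707} = \frac{31992 + \sqrt{2} \sqrt{622}}{- 2 \left(\left(-3\right) 7\right) - 57707} = \frac{31992 + 2 \sqrt{311}}{\left(-2\right) \left(-21\right) - 57707} = \frac{31992 + 2 \sqrt{311}}{42 - 57707} = \frac{31992 + 2 \sqrt{311}}{-57665} = \left(31992 + 2 \sqrt{311}\right) \left(- \frac{1}{57665}\right) = - \frac{31992}{57665} - \frac{2 \sqrt{311}}{57665}$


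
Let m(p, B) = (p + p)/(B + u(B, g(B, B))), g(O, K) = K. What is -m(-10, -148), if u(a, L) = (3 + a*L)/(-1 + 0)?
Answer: -4/4411 ≈ -0.00090682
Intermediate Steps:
u(a, L) = -3 - L*a (u(a, L) = (3 + L*a)/(-1) = (3 + L*a)*(-1) = -3 - L*a)
m(p, B) = 2*p/(-3 + B - B**2) (m(p, B) = (p + p)/(B + (-3 - B*B)) = (2*p)/(B + (-3 - B**2)) = (2*p)/(-3 + B - B**2) = 2*p/(-3 + B - B**2))
-m(-10, -148) = -(-2)*(-10)/(3 + (-148)**2 - 1*(-148)) = -(-2)*(-10)/(3 + 21904 + 148) = -(-2)*(-10)/22055 = -1*4/4411 = -4/4411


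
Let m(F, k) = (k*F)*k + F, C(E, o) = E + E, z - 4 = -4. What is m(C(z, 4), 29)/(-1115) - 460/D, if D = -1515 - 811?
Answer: 230/1163 ≈ 0.19776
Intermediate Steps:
z = 0 (z = 4 - 4 = 0)
C(E, o) = 2*E
m(F, k) = F + F*k² (m(F, k) = (F*k)*k + F = F*k² + F = F + F*k²)
D = -2326
m(C(z, 4), 29)/(-1115) - 460/D = ((2*0)*(1 + 29²))/(-1115) - 460/(-2326) = (0*(1 + 841))*(-1/1115) - 460*(-1/2326) = (0*842)*(-1/1115) + 230/1163 = 0*(-1/1115) + 230/1163 = 0 + 230/1163 = 230/1163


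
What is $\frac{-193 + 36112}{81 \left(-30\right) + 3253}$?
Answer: $\frac{35919}{823} \approx 43.644$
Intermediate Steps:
$\frac{-193 + 36112}{81 \left(-30\right) + 3253} = \frac{35919}{-2430 + 3253} = \frac{35919}{823}$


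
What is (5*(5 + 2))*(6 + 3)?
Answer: 315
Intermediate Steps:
(5*(5 + 2))*(6 + 3) = (5*7)*9 = 35*9 = 315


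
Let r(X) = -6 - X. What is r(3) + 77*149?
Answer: 11464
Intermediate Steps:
r(3) + 77*149 = (-6 - 1*3) + 77*149 = (-6 - 3) + 11473 = -9 + 11473 = 11464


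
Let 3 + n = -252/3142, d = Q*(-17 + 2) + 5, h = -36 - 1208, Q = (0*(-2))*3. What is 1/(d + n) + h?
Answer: -3750333/3016 ≈ -1243.5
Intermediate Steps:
Q = 0 (Q = 0*3 = 0)
h = -1244
d = 5 (d = 0*(-17 + 2) + 5 = 0*(-15) + 5 = 0 + 5 = 5)
n = -4839/1571 (n = -3 - 252/3142 = -3 - 252*1/3142 = -3 - 126/1571 = -4839/1571 ≈ -3.0802)
1/(d + n) + h = 1/(5 - 4839/1571) - 1244 = 1/(3016/1571) - 1244 = 1571/3016 - 1244 = -3750333/3016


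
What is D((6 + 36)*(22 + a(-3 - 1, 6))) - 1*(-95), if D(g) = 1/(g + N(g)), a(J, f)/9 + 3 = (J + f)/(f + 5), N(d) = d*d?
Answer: 227793211/2397822 ≈ 95.000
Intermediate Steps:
N(d) = d**2
a(J, f) = -27 + 9*(J + f)/(5 + f) (a(J, f) = -27 + 9*((J + f)/(f + 5)) = -27 + 9*((J + f)/(5 + f)) = -27 + 9*(J + f)/(5 + f))
D(g) = 1/(g + g**2)
D((6 + 36)*(22 + a(-3 - 1, 6))) - 1*(-95) = 1/((((6 + 36)*(22 + 9*(-15 + (-3 - 1) - 2*6)/(5 + 6))))*(1 + (6 + 36)*(22 + 9*(-15 + (-3 - 1) - 2*6)/(5 + 6)))) - 1*(-95) = 1/(((42*(22 + 9*(-15 - 4 - 12)/11)))*(1 + 42*(22 + 9*(-15 - 4 - 12)/11))) + 95 = 1/(((42*(22 + 9*(1/11)*(-31))))*(1 + 42*(22 + 9*(1/11)*(-31)))) + 95 = 1/(((42*(22 - 279/11)))*(1 + 42*(22 - 279/11))) + 95 = 1/(((42*(-37/11)))*(1 + 42*(-37/11))) + 95 = 1/((-1554/11)*(1 - 1554/11)) + 95 = -11/(1554*(-1543/11)) + 95 = -11/1554*(-11/1543) + 95 = 121/2397822 + 95 = 227793211/2397822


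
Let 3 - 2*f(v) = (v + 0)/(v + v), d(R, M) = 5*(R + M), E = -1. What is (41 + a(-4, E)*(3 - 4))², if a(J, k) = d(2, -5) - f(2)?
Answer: 52441/16 ≈ 3277.6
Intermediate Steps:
d(R, M) = 5*M + 5*R (d(R, M) = 5*(M + R) = 5*M + 5*R)
f(v) = 5/4 (f(v) = 3/2 - (v + 0)/(2*(v + v)) = 3/2 - v/(2*(2*v)) = 3/2 - v*1/(2*v)/2 = 3/2 - ½*½ = 3/2 - ¼ = 5/4)
a(J, k) = -65/4 (a(J, k) = (5*(-5) + 5*2) - 1*5/4 = (-25 + 10) - 5/4 = -15 - 5/4 = -65/4)
(41 + a(-4, E)*(3 - 4))² = (41 - 65*(3 - 4)/4)² = (41 - 65/4*(-1))² = (41 + 65/4)² = (229/4)² = 52441/16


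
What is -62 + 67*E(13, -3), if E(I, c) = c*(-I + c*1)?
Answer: 3154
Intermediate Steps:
E(I, c) = c*(c - I) (E(I, c) = c*(-I + c) = c*(c - I))
-62 + 67*E(13, -3) = -62 + 67*(-3*(-3 - 1*13)) = -62 + 67*(-3*(-3 - 13)) = -62 + 67*(-3*(-16)) = -62 + 67*48 = -62 + 3216 = 3154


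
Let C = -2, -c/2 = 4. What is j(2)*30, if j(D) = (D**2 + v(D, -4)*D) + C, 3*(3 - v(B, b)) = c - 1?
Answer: 420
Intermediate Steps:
c = -8 (c = -2*4 = -8)
v(B, b) = 6 (v(B, b) = 3 - (-8 - 1)/3 = 3 - 1/3*(-9) = 3 + 3 = 6)
j(D) = -2 + D**2 + 6*D (j(D) = (D**2 + 6*D) - 2 = -2 + D**2 + 6*D)
j(2)*30 = (-2 + 2**2 + 6*2)*30 = (-2 + 4 + 12)*30 = 14*30 = 420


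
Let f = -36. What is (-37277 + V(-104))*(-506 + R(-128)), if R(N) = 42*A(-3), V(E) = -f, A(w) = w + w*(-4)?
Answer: 4766848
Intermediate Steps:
A(w) = -3*w (A(w) = w - 4*w = -3*w)
V(E) = 36 (V(E) = -1*(-36) = 36)
R(N) = 378 (R(N) = 42*(-3*(-3)) = 42*9 = 378)
(-37277 + V(-104))*(-506 + R(-128)) = (-37277 + 36)*(-506 + 378) = -37241*(-128) = 4766848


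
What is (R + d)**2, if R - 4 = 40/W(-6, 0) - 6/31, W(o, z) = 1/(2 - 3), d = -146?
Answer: 31899904/961 ≈ 33195.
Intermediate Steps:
W(o, z) = -1 (W(o, z) = 1/(-1) = -1)
R = -1122/31 (R = 4 + (40/(-1) - 6/31) = 4 + (40*(-1) - 6*1/31) = 4 + (-40 - 6/31) = 4 - 1246/31 = -1122/31 ≈ -36.194)
(R + d)**2 = (-1122/31 - 146)**2 = (-5648/31)**2 = 31899904/961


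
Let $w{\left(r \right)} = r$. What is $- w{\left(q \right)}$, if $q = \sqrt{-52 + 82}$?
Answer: $- \sqrt{30} \approx -5.4772$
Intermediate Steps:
$q = \sqrt{30} \approx 5.4772$
$- w{\left(q \right)} = - \sqrt{30}$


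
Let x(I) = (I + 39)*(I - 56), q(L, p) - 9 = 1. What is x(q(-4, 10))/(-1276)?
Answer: 1127/638 ≈ 1.7665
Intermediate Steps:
q(L, p) = 10 (q(L, p) = 9 + 1 = 10)
x(I) = (-56 + I)*(39 + I) (x(I) = (39 + I)*(-56 + I) = (-56 + I)*(39 + I))
x(q(-4, 10))/(-1276) = (-2184 + 10**2 - 17*10)/(-1276) = (-2184 + 100 - 170)*(-1/1276) = -2254*(-1/1276) = 1127/638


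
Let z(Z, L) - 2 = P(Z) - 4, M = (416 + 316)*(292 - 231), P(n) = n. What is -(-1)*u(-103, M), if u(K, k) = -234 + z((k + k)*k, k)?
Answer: 3987601972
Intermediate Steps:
M = 44652 (M = 732*61 = 44652)
z(Z, L) = -2 + Z (z(Z, L) = 2 + (Z - 4) = 2 + (-4 + Z) = -2 + Z)
u(K, k) = -236 + 2*k**2 (u(K, k) = -234 + (-2 + (k + k)*k) = -234 + (-2 + (2*k)*k) = -234 + (-2 + 2*k**2) = -236 + 2*k**2)
-(-1)*u(-103, M) = -(-1)*(-236 + 2*44652**2) = -(-1)*(-236 + 2*1993801104) = -(-1)*(-236 + 3987602208) = -(-1)*3987601972 = -1*(-3987601972) = 3987601972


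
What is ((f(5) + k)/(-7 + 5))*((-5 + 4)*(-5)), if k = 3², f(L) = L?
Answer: -35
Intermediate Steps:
k = 9
((f(5) + k)/(-7 + 5))*((-5 + 4)*(-5)) = ((5 + 9)/(-7 + 5))*((-5 + 4)*(-5)) = (14/(-2))*(-1*(-5)) = (14*(-½))*5 = -7*5 = -35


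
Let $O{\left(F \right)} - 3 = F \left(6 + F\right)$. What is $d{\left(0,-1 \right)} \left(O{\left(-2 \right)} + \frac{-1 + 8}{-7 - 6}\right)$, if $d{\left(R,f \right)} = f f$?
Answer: $- \frac{72}{13} \approx -5.5385$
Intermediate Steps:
$O{\left(F \right)} = 3 + F \left(6 + F\right)$
$d{\left(R,f \right)} = f^{2}$
$d{\left(0,-1 \right)} \left(O{\left(-2 \right)} + \frac{-1 + 8}{-7 - 6}\right) = \left(-1\right)^{2} \left(\left(3 + \left(-2\right)^{2} + 6 \left(-2\right)\right) + \frac{-1 + 8}{-7 - 6}\right) = 1 \left(\left(3 + 4 - 12\right) + \frac{7}{-13}\right) = 1 \left(-5 + 7 \left(- \frac{1}{13}\right)\right) = 1 \left(-5 - \frac{7}{13}\right) = 1 \left(- \frac{72}{13}\right) = - \frac{72}{13}$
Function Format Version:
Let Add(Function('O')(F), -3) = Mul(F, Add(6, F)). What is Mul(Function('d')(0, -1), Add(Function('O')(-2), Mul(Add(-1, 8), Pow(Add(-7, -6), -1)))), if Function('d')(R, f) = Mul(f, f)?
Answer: Rational(-72, 13) ≈ -5.5385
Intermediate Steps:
Function('O')(F) = Add(3, Mul(F, Add(6, F)))
Function('d')(R, f) = Pow(f, 2)
Mul(Function('d')(0, -1), Add(Function('O')(-2), Mul(Add(-1, 8), Pow(Add(-7, -6), -1)))) = Mul(Pow(-1, 2), Add(Add(3, Pow(-2, 2), Mul(6, -2)), Mul(Add(-1, 8), Pow(Add(-7, -6), -1)))) = Mul(1, Add(Add(3, 4, -12), Mul(7, Pow(-13, -1)))) = Mul(1, Add(-5, Mul(7, Rational(-1, 13)))) = Mul(1, Add(-5, Rational(-7, 13))) = Mul(1, Rational(-72, 13)) = Rational(-72, 13)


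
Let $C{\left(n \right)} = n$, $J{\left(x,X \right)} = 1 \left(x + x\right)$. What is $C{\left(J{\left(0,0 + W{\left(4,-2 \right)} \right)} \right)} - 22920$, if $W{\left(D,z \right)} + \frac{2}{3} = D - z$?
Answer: $-22920$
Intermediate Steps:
$W{\left(D,z \right)} = - \frac{2}{3} + D - z$ ($W{\left(D,z \right)} = - \frac{2}{3} + \left(D - z\right) = - \frac{2}{3} + D - z$)
$J{\left(x,X \right)} = 2 x$ ($J{\left(x,X \right)} = 1 \cdot 2 x = 2 x$)
$C{\left(J{\left(0,0 + W{\left(4,-2 \right)} \right)} \right)} - 22920 = 2 \cdot 0 - 22920 = 0 - 22920 = -22920$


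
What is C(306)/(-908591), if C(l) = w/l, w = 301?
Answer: -301/278028846 ≈ -1.0826e-6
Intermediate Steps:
C(l) = 301/l
C(306)/(-908591) = (301/306)/(-908591) = (301*(1/306))*(-1/908591) = (301/306)*(-1/908591) = -301/278028846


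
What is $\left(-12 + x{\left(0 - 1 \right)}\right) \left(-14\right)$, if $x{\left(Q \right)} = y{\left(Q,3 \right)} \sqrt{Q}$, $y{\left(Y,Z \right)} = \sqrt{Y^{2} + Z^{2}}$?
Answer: $168 - 14 i \sqrt{10} \approx 168.0 - 44.272 i$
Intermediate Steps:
$x{\left(Q \right)} = \sqrt{Q} \sqrt{9 + Q^{2}}$ ($x{\left(Q \right)} = \sqrt{Q^{2} + 3^{2}} \sqrt{Q} = \sqrt{Q^{2} + 9} \sqrt{Q} = \sqrt{9 + Q^{2}} \sqrt{Q} = \sqrt{Q} \sqrt{9 + Q^{2}}$)
$\left(-12 + x{\left(0 - 1 \right)}\right) \left(-14\right) = \left(-12 + \sqrt{0 - 1} \sqrt{9 + \left(0 - 1\right)^{2}}\right) \left(-14\right) = \left(-12 + \sqrt{-1} \sqrt{9 + \left(-1\right)^{2}}\right) \left(-14\right) = \left(-12 + i \sqrt{9 + 1}\right) \left(-14\right) = \left(-12 + i \sqrt{10}\right) \left(-14\right) = 168 - 14 i \sqrt{10}$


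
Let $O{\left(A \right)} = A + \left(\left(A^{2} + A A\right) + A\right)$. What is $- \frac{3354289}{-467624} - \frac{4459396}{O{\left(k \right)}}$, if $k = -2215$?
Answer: $\frac{7703403250669}{1146616386120} \approx 6.7184$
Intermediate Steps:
$O{\left(A \right)} = 2 A + 2 A^{2}$ ($O{\left(A \right)} = A + \left(\left(A^{2} + A^{2}\right) + A\right) = A + \left(2 A^{2} + A\right) = A + \left(A + 2 A^{2}\right) = 2 A + 2 A^{2}$)
$- \frac{3354289}{-467624} - \frac{4459396}{O{\left(k \right)}} = - \frac{3354289}{-467624} - \frac{4459396}{2 \left(-2215\right) \left(1 - 2215\right)} = \left(-3354289\right) \left(- \frac{1}{467624}\right) - \frac{4459396}{2 \left(-2215\right) \left(-2214\right)} = \frac{3354289}{467624} - \frac{4459396}{9808020} = \frac{3354289}{467624} - \frac{1114849}{2452005} = \frac{7703403250669}{1146616386120}$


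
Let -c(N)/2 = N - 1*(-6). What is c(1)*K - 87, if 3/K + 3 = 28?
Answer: -2217/25 ≈ -88.680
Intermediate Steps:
c(N) = -12 - 2*N (c(N) = -2*(N - 1*(-6)) = -2*(N + 6) = -2*(6 + N) = -12 - 2*N)
K = 3/25 (K = 3/(-3 + 28) = 3/25 ≈ 0.12000)
c(1)*K - 87 = (-12 - 2*1)*(3/25) - 87 = (-12 - 2)*(3/25) - 87 = -14*3/25 - 87 = -42/25 - 87 = -2217/25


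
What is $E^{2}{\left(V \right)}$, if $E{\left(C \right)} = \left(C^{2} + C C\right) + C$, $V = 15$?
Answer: $216225$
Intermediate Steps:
$E{\left(C \right)} = C + 2 C^{2}$ ($E{\left(C \right)} = \left(C^{2} + C^{2}\right) + C = 2 C^{2} + C = C + 2 C^{2}$)
$E^{2}{\left(V \right)} = \left(15 \left(1 + 2 \cdot 15\right)\right)^{2} = \left(15 \left(1 + 30\right)\right)^{2} = \left(15 \cdot 31\right)^{2} = 465^{2} = 216225$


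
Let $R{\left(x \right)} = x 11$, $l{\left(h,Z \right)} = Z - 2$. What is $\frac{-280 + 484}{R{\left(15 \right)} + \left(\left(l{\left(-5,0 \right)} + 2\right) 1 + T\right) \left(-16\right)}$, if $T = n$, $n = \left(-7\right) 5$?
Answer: $\frac{204}{725} \approx 0.28138$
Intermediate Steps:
$l{\left(h,Z \right)} = -2 + Z$
$n = -35$
$T = -35$
$R{\left(x \right)} = 11 x$
$\frac{-280 + 484}{R{\left(15 \right)} + \left(\left(l{\left(-5,0 \right)} + 2\right) 1 + T\right) \left(-16\right)} = \frac{-280 + 484}{11 \cdot 15 + \left(\left(\left(-2 + 0\right) + 2\right) 1 - 35\right) \left(-16\right)} = \frac{204}{165 + \left(\left(-2 + 2\right) 1 - 35\right) \left(-16\right)} = \frac{204}{165 + \left(0 \cdot 1 - 35\right) \left(-16\right)} = \frac{204}{165 + \left(0 - 35\right) \left(-16\right)} = \frac{204}{165 - -560} = \frac{204}{165 + 560} = \frac{204}{725}$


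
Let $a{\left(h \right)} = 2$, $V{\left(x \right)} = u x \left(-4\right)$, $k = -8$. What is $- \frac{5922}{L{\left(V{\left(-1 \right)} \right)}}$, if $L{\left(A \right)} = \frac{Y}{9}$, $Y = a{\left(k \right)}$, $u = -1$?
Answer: $-26649$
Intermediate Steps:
$V{\left(x \right)} = 4 x$ ($V{\left(x \right)} = - x \left(-4\right) = 4 x$)
$Y = 2$
$L{\left(A \right)} = \frac{2}{9}$
$- \frac{5922}{L{\left(V{\left(-1 \right)} \right)}} = - \frac{5922}{\frac{2}{9}} = \left(-5922\right) \frac{9}{2} = -26649$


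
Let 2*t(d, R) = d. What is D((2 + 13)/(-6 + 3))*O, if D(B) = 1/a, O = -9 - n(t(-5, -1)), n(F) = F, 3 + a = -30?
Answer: 13/66 ≈ 0.19697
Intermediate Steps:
a = -33 (a = -3 - 30 = -33)
t(d, R) = d/2
O = -13/2 (O = -9 - (-5)/2 = -9 - 1*(-5/2) = -9 + 5/2 = -13/2 ≈ -6.5000)
D(B) = -1/33 (D(B) = 1/(-33) = -1/33)
D((2 + 13)/(-6 + 3))*O = -1/33*(-13/2) = 13/66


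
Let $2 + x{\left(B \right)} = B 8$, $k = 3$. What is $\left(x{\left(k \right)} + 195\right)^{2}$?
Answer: $47089$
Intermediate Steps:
$x{\left(B \right)} = -2 + 8 B$ ($x{\left(B \right)} = -2 + B 8 = -2 + 8 B$)
$\left(x{\left(k \right)} + 195\right)^{2} = \left(\left(-2 + 8 \cdot 3\right) + 195\right)^{2} = \left(\left(-2 + 24\right) + 195\right)^{2} = \left(22 + 195\right)^{2} = 217^{2} = 47089$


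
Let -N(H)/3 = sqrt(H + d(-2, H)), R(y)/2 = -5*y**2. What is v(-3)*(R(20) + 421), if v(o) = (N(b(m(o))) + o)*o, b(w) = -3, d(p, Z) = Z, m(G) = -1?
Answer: -32211 - 32211*I*sqrt(6) ≈ -32211.0 - 78901.0*I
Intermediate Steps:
R(y) = -10*y**2 (R(y) = 2*(-5*y**2) = -10*y**2)
N(H) = -3*sqrt(2)*sqrt(H) (N(H) = -3*sqrt(H + H) = -3*sqrt(2)*sqrt(H))
v(o) = o*(o - 3*I*sqrt(6)) (v(o) = (-3*sqrt(2)*sqrt(-3) + o)*o = (-3*sqrt(2)*I*sqrt(3) + o)*o = (-3*I*sqrt(6) + o)*o = (o - 3*I*sqrt(6))*o = o*(o - 3*I*sqrt(6)))
v(-3)*(R(20) + 421) = (-3*(-3 - 3*I*sqrt(6)))*(-10*20**2 + 421) = (9 + 9*I*sqrt(6))*(-10*400 + 421) = (9 + 9*I*sqrt(6))*(-4000 + 421) = (9 + 9*I*sqrt(6))*(-3579) = -32211 - 32211*I*sqrt(6)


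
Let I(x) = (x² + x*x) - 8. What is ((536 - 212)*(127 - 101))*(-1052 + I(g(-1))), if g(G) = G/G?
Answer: -8912592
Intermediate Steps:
g(G) = 1
I(x) = -8 + 2*x² (I(x) = (x² + x²) - 8 = 2*x² - 8 = -8 + 2*x²)
((536 - 212)*(127 - 101))*(-1052 + I(g(-1))) = ((536 - 212)*(127 - 101))*(-1052 + (-8 + 2*1²)) = (324*26)*(-1052 + (-8 + 2*1)) = 8424*(-1052 + (-8 + 2)) = 8424*(-1052 - 6) = 8424*(-1058) = -8912592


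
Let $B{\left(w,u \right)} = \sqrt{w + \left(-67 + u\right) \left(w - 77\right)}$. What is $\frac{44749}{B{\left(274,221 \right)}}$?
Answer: $\frac{44749 \sqrt{7653}}{15306} \approx 255.76$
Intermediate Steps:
$B{\left(w,u \right)} = \sqrt{w + \left(-77 + w\right) \left(-67 + u\right)}$ ($B{\left(w,u \right)} = \sqrt{w + \left(-67 + u\right) \left(-77 + w\right)} = \sqrt{w + \left(-77 + w\right) \left(-67 + u\right)}$)
$\frac{44749}{B{\left(274,221 \right)}} = \frac{44749}{\sqrt{5159 - 17017 - 18084 + 221 \cdot 274}} = \frac{44749}{\sqrt{5159 - 17017 - 18084 + 60554}} = \frac{44749}{\sqrt{30612}} = \frac{44749}{2 \sqrt{7653}} = 44749 \frac{\sqrt{7653}}{15306} = \frac{44749 \sqrt{7653}}{15306}$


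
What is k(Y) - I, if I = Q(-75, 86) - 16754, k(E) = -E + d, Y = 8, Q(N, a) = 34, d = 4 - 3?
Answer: 16713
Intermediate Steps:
d = 1
k(E) = 1 - E (k(E) = -E + 1 = 1 - E)
I = -16720 (I = 34 - 16754 = -16720)
k(Y) - I = (1 - 1*8) - 1*(-16720) = (1 - 8) + 16720 = -7 + 16720 = 16713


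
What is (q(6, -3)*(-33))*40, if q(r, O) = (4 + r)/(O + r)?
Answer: -4400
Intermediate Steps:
q(r, O) = (4 + r)/(O + r)
(q(6, -3)*(-33))*40 = (((4 + 6)/(-3 + 6))*(-33))*40 = ((10/3)*(-33))*40 = -110*40 = -4400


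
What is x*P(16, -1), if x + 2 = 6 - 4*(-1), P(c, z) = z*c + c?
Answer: 0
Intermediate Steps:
P(c, z) = c + c*z (P(c, z) = c*z + c = c + c*z)
x = 8 (x = -2 + (6 - 4*(-1)) = -2 + (6 + 4) = -2 + 10 = 8)
x*P(16, -1) = 8*(16*(1 - 1)) = 8*(16*0) = 8*0 = 0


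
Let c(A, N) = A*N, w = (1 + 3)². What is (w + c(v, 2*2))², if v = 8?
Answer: 2304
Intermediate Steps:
w = 16 (w = 4² = 16)
(w + c(v, 2*2))² = (16 + 8*(2*2))² = (16 + 8*4)² = (16 + 32)² = 48² = 2304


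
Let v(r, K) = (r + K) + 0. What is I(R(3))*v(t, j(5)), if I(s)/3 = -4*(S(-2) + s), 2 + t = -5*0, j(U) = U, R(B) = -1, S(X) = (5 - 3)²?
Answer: -108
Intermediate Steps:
S(X) = 4 (S(X) = 2² = 4)
t = -2 (t = -2 - 5*0 = -2 + 0 = -2)
v(r, K) = K + r (v(r, K) = (K + r) + 0 = K + r)
I(s) = -48 - 12*s (I(s) = 3*(-4*(4 + s)) = 3*(-16 - 4*s) = -48 - 12*s)
I(R(3))*v(t, j(5)) = (-48 - 12*(-1))*(5 - 2) = (-48 + 12)*3 = -36*3 = -108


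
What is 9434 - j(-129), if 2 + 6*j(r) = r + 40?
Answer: 56695/6 ≈ 9449.2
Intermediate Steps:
j(r) = 19/3 + r/6 (j(r) = -1/3 + (r + 40)/6 = -1/3 + (40 + r)/6 = -1/3 + (20/3 + r/6) = 19/3 + r/6)
9434 - j(-129) = 9434 - (19/3 + (1/6)*(-129)) = 9434 - (19/3 - 43/2) = 9434 - 1*(-91/6) = 9434 + 91/6 = 56695/6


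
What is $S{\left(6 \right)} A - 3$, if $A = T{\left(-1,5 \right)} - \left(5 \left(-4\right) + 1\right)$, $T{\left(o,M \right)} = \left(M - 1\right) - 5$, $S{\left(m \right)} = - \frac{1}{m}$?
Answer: $-6$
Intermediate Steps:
$T{\left(o,M \right)} = -6 + M$ ($T{\left(o,M \right)} = \left(-1 + M\right) - 5 = -6 + M$)
$A = 18$ ($A = \left(-6 + 5\right) - \left(5 \left(-4\right) + 1\right) = -1 - \left(-20 + 1\right) = -1 - -19 = -1 + 19 = 18$)
$S{\left(6 \right)} A - 3 = - \frac{1}{6} \cdot 18 - 3 = \left(-1\right) \frac{1}{6} \cdot 18 - 3 = \left(- \frac{1}{6}\right) 18 - 3 = -3 - 3 = -6$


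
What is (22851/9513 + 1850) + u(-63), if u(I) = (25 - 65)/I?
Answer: 17627941/9513 ≈ 1853.0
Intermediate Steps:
u(I) = -40/I
(22851/9513 + 1850) + u(-63) = (22851/9513 + 1850) - 40/(-63) = (22851*(1/9513) + 1850) - 40*(-1/63) = (2539/1057 + 1850) + 40/63 = 1957989/1057 + 40/63 = 17627941/9513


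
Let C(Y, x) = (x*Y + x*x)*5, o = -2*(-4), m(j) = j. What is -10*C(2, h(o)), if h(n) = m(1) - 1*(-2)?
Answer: -750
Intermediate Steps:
o = 8
h(n) = 3 (h(n) = 1 - 1*(-2) = 1 + 2 = 3)
C(Y, x) = 5*x² + 5*Y*x (C(Y, x) = (Y*x + x²)*5 = (x² + Y*x)*5 = 5*x² + 5*Y*x)
-10*C(2, h(o)) = -50*3*(2 + 3) = -50*3*5 = -10*75 = -750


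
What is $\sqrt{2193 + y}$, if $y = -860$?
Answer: $\sqrt{1333} \approx 36.51$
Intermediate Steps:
$\sqrt{2193 + y} = \sqrt{2193 - 860} = \sqrt{1333}$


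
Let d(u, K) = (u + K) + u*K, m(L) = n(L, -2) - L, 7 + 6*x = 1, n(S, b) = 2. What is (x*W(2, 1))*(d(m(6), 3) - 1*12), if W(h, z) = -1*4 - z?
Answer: -125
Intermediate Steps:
x = -1 (x = -7/6 + (⅙)*1 = -7/6 + ⅙ = -1)
m(L) = 2 - L
W(h, z) = -4 - z
d(u, K) = K + u + K*u (d(u, K) = (K + u) + K*u = K + u + K*u)
(x*W(2, 1))*(d(m(6), 3) - 1*12) = (-(-4 - 1*1))*((3 + (2 - 1*6) + 3*(2 - 1*6)) - 1*12) = (-(-4 - 1))*((3 + (2 - 6) + 3*(2 - 6)) - 12) = (-1*(-5))*((3 - 4 + 3*(-4)) - 12) = 5*((3 - 4 - 12) - 12) = 5*(-13 - 12) = 5*(-25) = -125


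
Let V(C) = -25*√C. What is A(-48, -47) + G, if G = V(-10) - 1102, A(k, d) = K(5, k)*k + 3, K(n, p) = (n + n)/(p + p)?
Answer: -1094 - 25*I*√10 ≈ -1094.0 - 79.057*I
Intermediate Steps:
K(n, p) = n/p (K(n, p) = (2*n)/((2*p)) = (2*n)*(1/(2*p)) = n/p)
A(k, d) = 8 (A(k, d) = (5/k)*k + 3 = 5 + 3 = 8)
G = -1102 - 25*I*√10 (G = -25*I*√10 - 1102 = -1102 - 25*I*√10 ≈ -1102.0 - 79.057*I)
A(-48, -47) + G = 8 + (-1102 - 25*I*√10) = -1094 - 25*I*√10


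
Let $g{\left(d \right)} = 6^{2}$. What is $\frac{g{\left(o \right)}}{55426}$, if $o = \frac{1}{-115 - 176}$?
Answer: $\frac{18}{27713} \approx 0.00064951$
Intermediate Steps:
$o = - \frac{1}{291}$ ($o = \frac{1}{-291} = - \frac{1}{291} \approx -0.0034364$)
$g{\left(d \right)} = 36$
$\frac{g{\left(o \right)}}{55426} = \frac{36}{55426} = 36 \cdot \frac{1}{55426} = \frac{18}{27713}$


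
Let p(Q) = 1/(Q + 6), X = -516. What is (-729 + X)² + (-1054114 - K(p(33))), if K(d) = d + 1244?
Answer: 19292012/39 ≈ 4.9467e+5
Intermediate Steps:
p(Q) = 1/(6 + Q)
K(d) = 1244 + d
(-729 + X)² + (-1054114 - K(p(33))) = (-729 - 516)² + (-1054114 - (1244 + 1/(6 + 33))) = (-1245)² + (-1054114 - (1244 + 1/39)) = 1550025 + (-1054114 - (1244 + 1/39)) = 1550025 + (-1054114 - 1*48517/39) = 1550025 + (-1054114 - 48517/39) = 1550025 - 41158963/39 = 19292012/39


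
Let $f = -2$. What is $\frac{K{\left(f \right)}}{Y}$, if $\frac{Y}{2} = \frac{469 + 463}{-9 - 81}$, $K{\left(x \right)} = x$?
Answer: $\frac{45}{466} \approx 0.096567$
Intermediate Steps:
$Y = - \frac{932}{45}$ ($Y = 2 \frac{469 + 463}{-9 - 81} = 2 \frac{932}{-90} = 2 \cdot 932 \left(- \frac{1}{90}\right) = 2 \left(- \frac{466}{45}\right) = - \frac{932}{45} \approx -20.711$)
$\frac{K{\left(f \right)}}{Y} = - \frac{2}{- \frac{932}{45}} = \left(-2\right) \left(- \frac{45}{932}\right) = \frac{45}{466}$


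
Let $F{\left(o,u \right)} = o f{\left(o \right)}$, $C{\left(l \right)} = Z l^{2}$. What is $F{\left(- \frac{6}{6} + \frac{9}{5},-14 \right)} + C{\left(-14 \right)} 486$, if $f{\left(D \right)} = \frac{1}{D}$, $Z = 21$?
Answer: $2000377$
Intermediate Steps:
$C{\left(l \right)} = 21 l^{2}$
$F{\left(o,u \right)} = 1$ ($F{\left(o,u \right)} = \frac{o}{o} = 1$)
$F{\left(- \frac{6}{6} + \frac{9}{5},-14 \right)} + C{\left(-14 \right)} 486 = 1 + 21 \left(-14\right)^{2} \cdot 486 = 1 + 21 \cdot 196 \cdot 486 = 1 + 4116 \cdot 486 = 1 + 2000376 = 2000377$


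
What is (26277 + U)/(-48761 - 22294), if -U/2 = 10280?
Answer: -5717/71055 ≈ -0.080459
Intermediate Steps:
U = -20560 (U = -2*10280 = -20560)
(26277 + U)/(-48761 - 22294) = (26277 - 20560)/(-48761 - 22294) = 5717/(-71055) = 5717*(-1/71055) = -5717/71055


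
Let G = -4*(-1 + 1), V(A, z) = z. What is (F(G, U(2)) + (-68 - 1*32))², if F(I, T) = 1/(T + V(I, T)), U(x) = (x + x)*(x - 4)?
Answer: 2563201/256 ≈ 10013.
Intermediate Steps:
G = 0 (G = -4*0 = 0)
U(x) = 2*x*(-4 + x) (U(x) = (2*x)*(-4 + x) = 2*x*(-4 + x))
F(I, T) = 1/(2*T) (F(I, T) = 1/(T + T) = 1/(2*T))
(F(G, U(2)) + (-68 - 1*32))² = (1/(2*((2*2*(-4 + 2)))) + (-68 - 1*32))² = (1/(2*((2*2*(-2)))) + (-68 - 32))² = ((½)/(-8) - 100)² = ((½)*(-⅛) - 100)² = (-1/16 - 100)² = (-1601/16)² = 2563201/256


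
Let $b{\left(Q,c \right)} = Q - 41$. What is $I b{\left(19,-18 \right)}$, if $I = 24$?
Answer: $-528$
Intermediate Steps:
$b{\left(Q,c \right)} = -41 + Q$
$I b{\left(19,-18 \right)} = 24 \left(-41 + 19\right) = 24 \left(-22\right) = -528$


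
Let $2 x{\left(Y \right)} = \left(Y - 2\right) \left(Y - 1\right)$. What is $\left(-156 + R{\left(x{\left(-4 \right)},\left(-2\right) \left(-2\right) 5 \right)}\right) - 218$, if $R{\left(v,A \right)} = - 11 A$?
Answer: $-594$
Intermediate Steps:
$x{\left(Y \right)} = \frac{\left(-1 + Y\right) \left(-2 + Y\right)}{2}$ ($x{\left(Y \right)} = \frac{\left(Y - 2\right) \left(Y - 1\right)}{2} = \frac{\left(-2 + Y\right) \left(-1 + Y\right)}{2} = \frac{\left(-1 + Y\right) \left(-2 + Y\right)}{2}$)
$\left(-156 + R{\left(x{\left(-4 \right)},\left(-2\right) \left(-2\right) 5 \right)}\right) - 218 = \left(-156 - 11 \left(-2\right) \left(-2\right) 5\right) - 218 = \left(-156 - 11 \cdot 4 \cdot 5\right) - 218 = \left(-156 - 220\right) - 218 = -376 - 218 = -594$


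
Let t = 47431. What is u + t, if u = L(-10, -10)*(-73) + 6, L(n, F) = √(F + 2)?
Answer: 47437 - 146*I*√2 ≈ 47437.0 - 206.48*I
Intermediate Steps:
L(n, F) = √(2 + F)
u = 6 - 146*I*√2 (u = √(2 - 10)*(-73) + 6 = √(-8)*(-73) + 6 = (2*I*√2)*(-73) + 6 = -146*I*√2 + 6 = 6 - 146*I*√2 ≈ 6.0 - 206.48*I)
u + t = (6 - 146*I*√2) + 47431 = 47437 - 146*I*√2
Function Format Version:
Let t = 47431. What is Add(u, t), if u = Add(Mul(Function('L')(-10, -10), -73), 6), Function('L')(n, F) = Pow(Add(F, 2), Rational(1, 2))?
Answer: Add(47437, Mul(-146, I, Pow(2, Rational(1, 2)))) ≈ Add(47437., Mul(-206.48, I))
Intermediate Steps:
Function('L')(n, F) = Pow(Add(2, F), Rational(1, 2))
u = Add(6, Mul(-146, I, Pow(2, Rational(1, 2)))) (u = Add(Mul(Pow(Add(2, -10), Rational(1, 2)), -73), 6) = Add(Mul(Pow(-8, Rational(1, 2)), -73), 6) = Add(Mul(Mul(2, I, Pow(2, Rational(1, 2))), -73), 6) = Add(Mul(-146, I, Pow(2, Rational(1, 2))), 6) = Add(6, Mul(-146, I, Pow(2, Rational(1, 2)))) ≈ Add(6.0000, Mul(-206.48, I)))
Add(u, t) = Add(Add(6, Mul(-146, I, Pow(2, Rational(1, 2)))), 47431) = Add(47437, Mul(-146, I, Pow(2, Rational(1, 2))))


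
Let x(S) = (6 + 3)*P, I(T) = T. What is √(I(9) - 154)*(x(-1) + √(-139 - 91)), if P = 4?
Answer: I*√145*(36 + I*√230) ≈ -182.62 + 433.5*I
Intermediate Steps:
x(S) = 36 (x(S) = (6 + 3)*4 = 9*4 = 36)
√(I(9) - 154)*(x(-1) + √(-139 - 91)) = √(9 - 154)*(36 + √(-139 - 91)) = √(-145)*(36 + √(-230)) = (I*√145)*(36 + I*√230) = I*√145*(36 + I*√230)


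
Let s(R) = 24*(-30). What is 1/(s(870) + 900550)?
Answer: 1/899830 ≈ 1.1113e-6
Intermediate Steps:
s(R) = -720
1/(s(870) + 900550) = 1/(-720 + 900550) = 1/899830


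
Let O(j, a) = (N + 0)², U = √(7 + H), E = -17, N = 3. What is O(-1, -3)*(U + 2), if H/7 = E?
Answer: 18 + 36*I*√7 ≈ 18.0 + 95.247*I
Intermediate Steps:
H = -119 (H = 7*(-17) = -119)
U = 4*I*√7 (U = √(7 - 119) = √(-112) = 4*I*√7 ≈ 10.583*I)
O(j, a) = 9 (O(j, a) = (3 + 0)² = 3² = 9)
O(-1, -3)*(U + 2) = 9*(4*I*√7 + 2) = 9*(2 + 4*I*√7) = 18 + 36*I*√7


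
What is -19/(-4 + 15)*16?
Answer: -304/11 ≈ -27.636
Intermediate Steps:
-19/(-4 + 15)*16 = -19/11*16 = -304/11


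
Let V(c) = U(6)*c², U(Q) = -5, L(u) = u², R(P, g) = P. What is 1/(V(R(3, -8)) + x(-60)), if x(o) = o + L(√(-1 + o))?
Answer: -1/166 ≈ -0.0060241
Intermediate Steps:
V(c) = -5*c²
x(o) = -1 + 2*o (x(o) = o + (√(-1 + o))² = o + (-1 + o) = -1 + 2*o)
1/(V(R(3, -8)) + x(-60)) = 1/(-5*3² + (-1 + 2*(-60))) = 1/(-5*9 + (-1 - 120)) = 1/(-45 - 121) = 1/(-166) = -1/166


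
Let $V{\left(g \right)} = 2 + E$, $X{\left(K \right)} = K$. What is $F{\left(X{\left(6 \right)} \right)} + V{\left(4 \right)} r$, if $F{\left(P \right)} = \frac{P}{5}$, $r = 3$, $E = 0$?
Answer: $\frac{36}{5} \approx 7.2$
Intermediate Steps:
$V{\left(g \right)} = 2$ ($V{\left(g \right)} = 2 + 0 = 2$)
$F{\left(P \right)} = \frac{P}{5}$ ($F{\left(P \right)} = P \frac{1}{5} = \frac{P}{5}$)
$F{\left(X{\left(6 \right)} \right)} + V{\left(4 \right)} r = \frac{1}{5} \cdot 6 + 2 \cdot 3 = \frac{6}{5} + 6 = \frac{36}{5}$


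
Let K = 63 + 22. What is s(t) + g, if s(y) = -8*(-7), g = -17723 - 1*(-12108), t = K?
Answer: -5559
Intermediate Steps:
K = 85
t = 85
g = -5615 (g = -17723 + 12108 = -5615)
s(y) = 56
s(t) + g = 56 - 5615 = -5559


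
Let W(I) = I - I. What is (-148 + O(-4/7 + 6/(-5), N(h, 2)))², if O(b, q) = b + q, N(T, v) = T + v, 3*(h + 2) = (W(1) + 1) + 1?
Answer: 245110336/11025 ≈ 22232.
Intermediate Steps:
W(I) = 0
h = -4/3 (h = -2 + ((0 + 1) + 1)/3 = -2 + (1 + 1)/3 = -2 + (⅓)*2 = -2 + ⅔ = -4/3 ≈ -1.3333)
(-148 + O(-4/7 + 6/(-5), N(h, 2)))² = (-148 + ((-4/7 + 6/(-5)) + (-4/3 + 2)))² = (-148 + ((-4*⅐ + 6*(-⅕)) + ⅔))² = (-148 + ((-4/7 - 6/5) + ⅔))² = (-148 + (-62/35 + ⅔))² = (-148 - 116/105)² = (-15656/105)² = 245110336/11025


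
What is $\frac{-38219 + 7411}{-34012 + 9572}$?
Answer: $\frac{3851}{3055} \approx 1.2606$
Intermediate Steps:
$\frac{-38219 + 7411}{-34012 + 9572} = - \frac{30808}{-24440} = \left(-30808\right) \left(- \frac{1}{24440}\right) = \frac{3851}{3055}$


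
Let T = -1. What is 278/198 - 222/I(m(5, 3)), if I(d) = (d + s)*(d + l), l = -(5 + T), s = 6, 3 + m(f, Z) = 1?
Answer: 4219/396 ≈ 10.654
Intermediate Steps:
m(f, Z) = -2 (m(f, Z) = -3 + 1 = -2)
l = -4 (l = -(5 - 1) = -1*4 = -4)
I(d) = (-4 + d)*(6 + d) (I(d) = (d + 6)*(d - 4) = (6 + d)*(-4 + d) = (-4 + d)*(6 + d))
278/198 - 222/I(m(5, 3)) = 278/198 - 222/(-24 + (-2)**2 + 2*(-2)) = 278*(1/198) - 222/(-24 + 4 - 4) = 139/99 - 222/(-24) = 139/99 - 222*(-1/24) = 139/99 + 37/4 = 4219/396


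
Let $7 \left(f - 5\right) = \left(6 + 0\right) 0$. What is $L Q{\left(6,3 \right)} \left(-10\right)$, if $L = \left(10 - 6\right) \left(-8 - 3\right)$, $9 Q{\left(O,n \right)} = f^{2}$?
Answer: $\frac{11000}{9} \approx 1222.2$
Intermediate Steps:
$f = 5$ ($f = 5 + \frac{\left(6 + 0\right) 0}{7} = 5 + \frac{6 \cdot 0}{7} = 5 + \frac{1}{7} \cdot 0 = 5 + 0 = 5$)
$Q{\left(O,n \right)} = \frac{25}{9}$ ($Q{\left(O,n \right)} = \frac{5^{2}}{9} = \frac{1}{9} \cdot 25 = \frac{25}{9}$)
$L = -44$ ($L = 4 \left(-11\right) = -44$)
$L Q{\left(6,3 \right)} \left(-10\right) = \left(-44\right) \frac{25}{9} \left(-10\right) = \left(- \frac{1100}{9}\right) \left(-10\right) = \frac{11000}{9}$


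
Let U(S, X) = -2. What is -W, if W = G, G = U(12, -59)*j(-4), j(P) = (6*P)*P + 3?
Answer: 198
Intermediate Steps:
j(P) = 3 + 6*P**2 (j(P) = 6*P**2 + 3 = 3 + 6*P**2)
G = -198 (G = -2*(3 + 6*(-4)**2) = -2*(3 + 6*16) = -2*(3 + 96) = -2*99 = -198)
W = -198
-W = -1*(-198) = 198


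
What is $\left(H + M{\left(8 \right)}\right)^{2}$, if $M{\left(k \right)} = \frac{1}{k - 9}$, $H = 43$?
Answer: $1764$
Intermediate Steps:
$M{\left(k \right)} = \frac{1}{-9 + k}$ ($M{\left(k \right)} = \frac{1}{k - 9} = \frac{1}{-9 + k}$)
$\left(H + M{\left(8 \right)}\right)^{2} = \left(43 + \frac{1}{-9 + 8}\right)^{2} = \left(43 + \frac{1}{-1}\right)^{2} = \left(43 - 1\right)^{2} = 42^{2} = 1764$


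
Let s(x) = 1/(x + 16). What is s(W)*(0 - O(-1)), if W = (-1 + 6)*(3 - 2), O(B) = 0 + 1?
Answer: -1/21 ≈ -0.047619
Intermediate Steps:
O(B) = 1
W = 5 (W = 5*1 = 5)
s(x) = 1/(16 + x)
s(W)*(0 - O(-1)) = (0 - 1*1)/(16 + 5) = (0 - 1)/21 = (1/21)*(-1) = -1/21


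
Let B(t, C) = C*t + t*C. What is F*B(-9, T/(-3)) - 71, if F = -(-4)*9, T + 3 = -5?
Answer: -1799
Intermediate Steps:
T = -8 (T = -3 - 5 = -8)
F = 36 (F = -1*(-36) = 36)
B(t, C) = 2*C*t (B(t, C) = C*t + C*t = 2*C*t)
F*B(-9, T/(-3)) - 71 = 36*(2*(-8/(-3))*(-9)) - 71 = 36*(2*(-8*(-⅓))*(-9)) - 71 = 36*(2*(8/3)*(-9)) - 71 = 36*(-48) - 71 = -1728 - 71 = -1799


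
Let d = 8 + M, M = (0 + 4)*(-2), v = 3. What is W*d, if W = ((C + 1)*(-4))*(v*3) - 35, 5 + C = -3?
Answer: 0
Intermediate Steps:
C = -8 (C = -5 - 3 = -8)
M = -8 (M = 4*(-2) = -8)
W = 217 (W = ((-8 + 1)*(-4))*(3*3) - 35 = -7*(-4)*9 - 35 = 28*9 - 35 = 252 - 35 = 217)
d = 0 (d = 8 - 8 = 0)
W*d = 217*0 = 0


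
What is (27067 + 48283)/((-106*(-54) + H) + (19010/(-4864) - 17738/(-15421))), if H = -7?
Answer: 80740478720/6123034241 ≈ 13.186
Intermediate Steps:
(27067 + 48283)/((-106*(-54) + H) + (19010/(-4864) - 17738/(-15421))) = (27067 + 48283)/((-106*(-54) - 7) + (19010/(-4864) - 17738/(-15421))) = 75350/((5724 - 7) + (19010*(-1/4864) - 17738*(-1/15421))) = 75350/(5717 + (-9505/2432 + 2534/2203)) = 75350/(5717 - 14776827/5357696) = 75350/(30615171205/5357696) = 75350*(5357696/30615171205) = 80740478720/6123034241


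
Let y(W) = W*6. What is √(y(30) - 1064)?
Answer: 2*I*√221 ≈ 29.732*I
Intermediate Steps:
y(W) = 6*W
√(y(30) - 1064) = √(6*30 - 1064) = √(180 - 1064) = √(-884) = 2*I*√221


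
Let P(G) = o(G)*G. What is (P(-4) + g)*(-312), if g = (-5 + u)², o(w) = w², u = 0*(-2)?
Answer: 12168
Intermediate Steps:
u = 0
g = 25 (g = (-5 + 0)² = (-5)² = 25)
P(G) = G³ (P(G) = G²*G = G³)
(P(-4) + g)*(-312) = ((-4)³ + 25)*(-312) = (-64 + 25)*(-312) = -39*(-312) = 12168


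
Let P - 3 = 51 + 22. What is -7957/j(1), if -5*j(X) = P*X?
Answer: 39785/76 ≈ 523.49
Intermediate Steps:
P = 76 (P = 3 + (51 + 22) = 3 + 73 = 76)
j(X) = -76*X/5
-7957/j(1) = -7957/((-76/5*1)) = -7957/(-76/5) = -7957*(-5/76) = 39785/76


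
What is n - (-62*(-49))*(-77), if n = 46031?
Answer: 279957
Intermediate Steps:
n - (-62*(-49))*(-77) = 46031 - (-62*(-49))*(-77) = 46031 - 3038*(-77) = 46031 - 1*(-233926) = 46031 + 233926 = 279957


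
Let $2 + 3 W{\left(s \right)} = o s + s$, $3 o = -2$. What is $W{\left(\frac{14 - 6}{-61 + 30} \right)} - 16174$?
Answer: $- \frac{4512740}{279} \approx -16175.0$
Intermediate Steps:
$o = - \frac{2}{3}$ ($o = \frac{1}{3} \left(-2\right) = - \frac{2}{3} \approx -0.66667$)
$W{\left(s \right)} = - \frac{2}{3} + \frac{s}{9}$ ($W{\left(s \right)} = - \frac{2}{3} + \frac{- \frac{2 s}{3} + s}{3} = - \frac{2}{3} + \frac{\frac{1}{3} s}{3} = - \frac{2}{3} + \frac{s}{9}$)
$W{\left(\frac{14 - 6}{-61 + 30} \right)} - 16174 = \left(- \frac{2}{3} + \frac{\left(14 - 6\right) \frac{1}{-61 + 30}}{9}\right) - 16174 = \left(- \frac{2}{3} + \frac{8 \frac{1}{-31}}{9}\right) - 16174 = \left(- \frac{2}{3} + \frac{8 \left(- \frac{1}{31}\right)}{9}\right) - 16174 = \left(- \frac{2}{3} + \frac{1}{9} \left(- \frac{8}{31}\right)\right) - 16174 = \left(- \frac{2}{3} - \frac{8}{279}\right) - 16174 = - \frac{194}{279} - 16174 = - \frac{4512740}{279}$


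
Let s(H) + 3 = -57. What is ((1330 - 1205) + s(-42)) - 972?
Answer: -907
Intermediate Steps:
s(H) = -60 (s(H) = -3 - 57 = -60)
((1330 - 1205) + s(-42)) - 972 = ((1330 - 1205) - 60) - 972 = (125 - 60) - 972 = 65 - 972 = -907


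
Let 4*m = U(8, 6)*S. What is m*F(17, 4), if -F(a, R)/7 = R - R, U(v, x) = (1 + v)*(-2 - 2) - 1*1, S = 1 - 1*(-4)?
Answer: 0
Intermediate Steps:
S = 5 (S = 1 + 4 = 5)
U(v, x) = -5 - 4*v (U(v, x) = (1 + v)*(-4) - 1 = (-4 - 4*v) - 1 = -5 - 4*v)
F(a, R) = 0 (F(a, R) = -7*(R - R) = -7*0 = 0)
m = -185/4 (m = ((-5 - 4*8)*5)/4 = ((-5 - 32)*5)/4 = (-37*5)/4 = (¼)*(-185) = -185/4 ≈ -46.250)
m*F(17, 4) = -185/4*0 = 0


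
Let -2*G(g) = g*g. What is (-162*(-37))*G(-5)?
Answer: -74925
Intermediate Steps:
G(g) = -g²/2 (G(g) = -g*g/2 = -g²/2)
(-162*(-37))*G(-5) = (-162*(-37))*(-½*(-5)²) = 5994*(-½*25) = 5994*(-25/2) = -74925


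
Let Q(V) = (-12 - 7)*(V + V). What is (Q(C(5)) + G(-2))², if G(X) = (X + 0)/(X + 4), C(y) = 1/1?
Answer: 1521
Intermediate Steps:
C(y) = 1
G(X) = X/(4 + X)
Q(V) = -38*V
(Q(C(5)) + G(-2))² = (-38*1 - 2/(4 - 2))² = (-38 - 2/2)² = (-38 - 2*½)² = (-38 - 1)² = (-39)² = 1521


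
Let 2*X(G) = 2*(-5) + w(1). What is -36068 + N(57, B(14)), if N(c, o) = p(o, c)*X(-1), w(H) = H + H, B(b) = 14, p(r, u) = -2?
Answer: -36060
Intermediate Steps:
w(H) = 2*H
X(G) = -4 (X(G) = (2*(-5) + 2*1)/2 = (-10 + 2)/2 = (½)*(-8) = -4)
N(c, o) = 8 (N(c, o) = -2*(-4) = 8)
-36068 + N(57, B(14)) = -36068 + 8 = -36060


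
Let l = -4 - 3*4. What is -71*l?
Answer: 1136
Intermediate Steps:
l = -16 (l = -4 - 12 = -16)
-71*l = -71*(-16) = 1136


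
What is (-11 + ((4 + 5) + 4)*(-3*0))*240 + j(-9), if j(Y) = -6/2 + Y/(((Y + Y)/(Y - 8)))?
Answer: -5303/2 ≈ -2651.5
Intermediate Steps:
j(Y) = -7 + Y/2 (j(Y) = -6*½ + Y/(((2*Y)/(-8 + Y))) = -3 + Y/((2*Y/(-8 + Y))) = -3 + Y*((-8 + Y)/(2*Y)) = -3 + (-4 + Y/2) = -7 + Y/2)
(-11 + ((4 + 5) + 4)*(-3*0))*240 + j(-9) = (-11 + ((4 + 5) + 4)*(-3*0))*240 + (-7 + (½)*(-9)) = (-11 + (9 + 4)*0)*240 + (-7 - 9/2) = (-11 + 13*0)*240 - 23/2 = (-11 + 0)*240 - 23/2 = -11*240 - 23/2 = -2640 - 23/2 = -5303/2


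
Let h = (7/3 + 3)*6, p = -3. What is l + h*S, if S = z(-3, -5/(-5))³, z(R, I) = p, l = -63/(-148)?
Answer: -127809/148 ≈ -863.57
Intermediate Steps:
l = 63/148 (l = -63*(-1/148) = 63/148 ≈ 0.42568)
z(R, I) = -3
S = -27 (S = (-3)³ = -27)
h = 32 (h = (7*(⅓) + 3)*6 = (7/3 + 3)*6 = (16/3)*6 = 32)
l + h*S = 63/148 + 32*(-27) = 63/148 - 864 = -127809/148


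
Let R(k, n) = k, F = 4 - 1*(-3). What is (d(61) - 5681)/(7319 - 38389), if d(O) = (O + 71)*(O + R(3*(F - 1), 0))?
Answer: -4747/31070 ≈ -0.15278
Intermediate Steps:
F = 7 (F = 4 + 3 = 7)
d(O) = (18 + O)*(71 + O) (d(O) = (O + 71)*(O + 3*(7 - 1)) = (71 + O)*(O + 3*6) = (71 + O)*(O + 18) = (71 + O)*(18 + O) = (18 + O)*(71 + O))
(d(61) - 5681)/(7319 - 38389) = ((1278 + 61² + 89*61) - 5681)/(7319 - 38389) = ((1278 + 3721 + 5429) - 5681)/(-31070) = (10428 - 5681)*(-1/31070) = 4747*(-1/31070) = -4747/31070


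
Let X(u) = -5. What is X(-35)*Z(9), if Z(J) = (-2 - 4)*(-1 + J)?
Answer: 240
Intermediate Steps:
Z(J) = 6 - 6*J (Z(J) = -6*(-1 + J) = 6 - 6*J)
X(-35)*Z(9) = -5*(6 - 6*9) = -5*(6 - 54) = -5*(-48) = 240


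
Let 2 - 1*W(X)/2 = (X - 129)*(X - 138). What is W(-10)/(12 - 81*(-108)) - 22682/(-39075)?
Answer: -7826951/1901650 ≈ -4.1159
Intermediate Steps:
W(X) = 4 - 2*(-138 + X)*(-129 + X) (W(X) = 4 - 2*(X - 129)*(X - 138) = 4 - 2*(-129 + X)*(-138 + X) = 4 - 2*(-138 + X)*(-129 + X))
W(-10)/(12 - 81*(-108)) - 22682/(-39075) = (-35600 - 2*(-10)² + 534*(-10))/(12 - 81*(-108)) - 22682/(-39075) = (-35600 - 2*100 - 5340)/(12 + 8748) - 22682*(-1/39075) = (-35600 - 200 - 5340)/8760 + 22682/39075 = -41140*1/8760 + 22682/39075 = -2057/438 + 22682/39075 = -7826951/1901650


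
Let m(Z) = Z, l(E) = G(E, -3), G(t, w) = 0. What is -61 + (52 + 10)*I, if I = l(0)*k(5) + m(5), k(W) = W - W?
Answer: 249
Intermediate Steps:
k(W) = 0
l(E) = 0
I = 5 (I = 0*0 + 5 = 0 + 5 = 5)
-61 + (52 + 10)*I = -61 + (52 + 10)*5 = -61 + 62*5 = -61 + 310 = 249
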